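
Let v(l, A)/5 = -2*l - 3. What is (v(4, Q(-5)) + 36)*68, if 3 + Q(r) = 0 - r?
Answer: -1292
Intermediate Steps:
Q(r) = -3 - r (Q(r) = -3 + (0 - r) = -3 - r)
v(l, A) = -15 - 10*l (v(l, A) = 5*(-2*l - 3) = 5*(-3 - 2*l) = -15 - 10*l)
(v(4, Q(-5)) + 36)*68 = ((-15 - 10*4) + 36)*68 = ((-15 - 40) + 36)*68 = (-55 + 36)*68 = -19*68 = -1292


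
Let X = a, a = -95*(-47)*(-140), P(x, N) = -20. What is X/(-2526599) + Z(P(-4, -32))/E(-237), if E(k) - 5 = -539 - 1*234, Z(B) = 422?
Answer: -293073989/970214016 ≈ -0.30207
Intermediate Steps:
a = -625100 (a = 4465*(-140) = -625100)
X = -625100
E(k) = -768 (E(k) = 5 + (-539 - 1*234) = 5 + (-539 - 234) = 5 - 773 = -768)
X/(-2526599) + Z(P(-4, -32))/E(-237) = -625100/(-2526599) + 422/(-768) = -625100*(-1/2526599) + 422*(-1/768) = 625100/2526599 - 211/384 = -293073989/970214016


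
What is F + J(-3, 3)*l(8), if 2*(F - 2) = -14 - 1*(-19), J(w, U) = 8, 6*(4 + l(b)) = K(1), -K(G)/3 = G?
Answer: -63/2 ≈ -31.500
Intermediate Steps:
K(G) = -3*G
l(b) = -9/2 (l(b) = -4 + (-3*1)/6 = -4 + (1/6)*(-3) = -4 - 1/2 = -9/2)
F = 9/2 (F = 2 + (-14 - 1*(-19))/2 = 2 + (-14 + 19)/2 = 2 + (1/2)*5 = 2 + 5/2 = 9/2 ≈ 4.5000)
F + J(-3, 3)*l(8) = 9/2 + 8*(-9/2) = 9/2 - 36 = -63/2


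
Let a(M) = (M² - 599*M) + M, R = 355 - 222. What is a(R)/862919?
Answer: -61845/862919 ≈ -0.071670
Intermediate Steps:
R = 133
a(M) = M² - 598*M
a(R)/862919 = (133*(-598 + 133))/862919 = (133*(-465))*(1/862919) = -61845*1/862919 = -61845/862919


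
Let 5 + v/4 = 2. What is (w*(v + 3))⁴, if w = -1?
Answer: 6561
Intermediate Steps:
v = -12 (v = -20 + 4*2 = -20 + 8 = -12)
(w*(v + 3))⁴ = (-(-12 + 3))⁴ = (-1*(-9))⁴ = 9⁴ = 6561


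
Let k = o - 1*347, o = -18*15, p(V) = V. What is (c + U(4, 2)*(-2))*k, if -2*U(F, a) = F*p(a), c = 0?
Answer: -4936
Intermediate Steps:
U(F, a) = -F*a/2
o = -270
k = -617 (k = -270 - 1*347 = -270 - 347 = -617)
(c + U(4, 2)*(-2))*k = (0 - ½*4*2*(-2))*(-617) = (0 - 4*(-2))*(-617) = (0 + 8)*(-617) = 8*(-617) = -4936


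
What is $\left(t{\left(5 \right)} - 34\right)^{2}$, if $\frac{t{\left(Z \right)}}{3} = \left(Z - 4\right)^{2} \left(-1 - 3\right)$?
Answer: $2116$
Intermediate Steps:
$t{\left(Z \right)} = - 12 \left(-4 + Z\right)^{2}$ ($t{\left(Z \right)} = 3 \left(Z - 4\right)^{2} \left(-1 - 3\right) = 3 \left(-4 + Z\right)^{2} \left(-4\right) = 3 \left(- 4 \left(-4 + Z\right)^{2}\right) = - 12 \left(-4 + Z\right)^{2}$)
$\left(t{\left(5 \right)} - 34\right)^{2} = \left(- 12 \left(-4 + 5\right)^{2} - 34\right)^{2} = \left(- 12 \cdot 1^{2} - 34\right)^{2} = \left(\left(-12\right) 1 - 34\right)^{2} = \left(-12 - 34\right)^{2} = \left(-46\right)^{2} = 2116$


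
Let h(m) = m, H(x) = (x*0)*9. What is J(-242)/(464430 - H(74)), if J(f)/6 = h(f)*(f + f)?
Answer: 117128/77405 ≈ 1.5132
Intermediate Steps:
H(x) = 0 (H(x) = 0*9 = 0)
J(f) = 12*f² (J(f) = 6*(f*(f + f)) = 6*(f*(2*f)) = 6*(2*f²) = 12*f²)
J(-242)/(464430 - H(74)) = (12*(-242)²)/(464430 - 1*0) = (12*58564)/(464430 + 0) = 702768/464430 = 702768*(1/464430) = 117128/77405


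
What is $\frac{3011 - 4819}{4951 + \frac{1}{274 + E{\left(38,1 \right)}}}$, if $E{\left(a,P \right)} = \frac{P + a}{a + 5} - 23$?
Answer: $- \frac{19584256}{53629275} \approx -0.36518$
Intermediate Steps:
$E{\left(a,P \right)} = -23 + \frac{P + a}{5 + a}$ ($E{\left(a,P \right)} = \frac{P + a}{5 + a} - 23 = -23 + \frac{P + a}{5 + a}$)
$\frac{3011 - 4819}{4951 + \frac{1}{274 + E{\left(38,1 \right)}}} = \frac{3011 - 4819}{4951 + \frac{1}{274 + \frac{-115 + 1 - 836}{5 + 38}}} = - \frac{1808}{4951 + \frac{1}{274 + \frac{-115 + 1 - 836}{43}}} = - \frac{1808}{4951 + \frac{1}{274 + \frac{1}{43} \left(-950\right)}} = - \frac{1808}{4951 + \frac{1}{274 - \frac{950}{43}}} = - \frac{1808}{4951 + \frac{1}{\frac{10832}{43}}} = - \frac{1808}{4951 + \frac{43}{10832}} = - \frac{1808}{\frac{53629275}{10832}} = \left(-1808\right) \frac{10832}{53629275} = - \frac{19584256}{53629275}$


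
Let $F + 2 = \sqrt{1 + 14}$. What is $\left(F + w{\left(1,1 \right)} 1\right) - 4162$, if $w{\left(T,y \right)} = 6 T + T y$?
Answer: $-4157 + \sqrt{15} \approx -4153.1$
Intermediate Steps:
$F = -2 + \sqrt{15}$ ($F = -2 + \sqrt{1 + 14} = -2 + \sqrt{15} \approx 1.873$)
$\left(F + w{\left(1,1 \right)} 1\right) - 4162 = \left(\left(-2 + \sqrt{15}\right) + 1 \left(6 + 1\right) 1\right) - 4162 = \left(\left(-2 + \sqrt{15}\right) + 1 \cdot 7 \cdot 1\right) - 4162 = \left(\left(-2 + \sqrt{15}\right) + 7 \cdot 1\right) - 4162 = \left(\left(-2 + \sqrt{15}\right) + 7\right) - 4162 = \left(5 + \sqrt{15}\right) - 4162 = -4157 + \sqrt{15}$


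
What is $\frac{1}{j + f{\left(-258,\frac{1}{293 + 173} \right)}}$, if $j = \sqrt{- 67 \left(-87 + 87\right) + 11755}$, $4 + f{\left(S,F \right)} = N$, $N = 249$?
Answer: $\frac{49}{9654} - \frac{\sqrt{11755}}{48270} \approx 0.0028295$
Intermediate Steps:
$f{\left(S,F \right)} = 245$ ($f{\left(S,F \right)} = -4 + 249 = 245$)
$j = \sqrt{11755}$ ($j = \sqrt{\left(-67\right) 0 + 11755} = \sqrt{0 + 11755} = \sqrt{11755} \approx 108.42$)
$\frac{1}{j + f{\left(-258,\frac{1}{293 + 173} \right)}} = \frac{1}{\sqrt{11755} + 245} = \frac{1}{245 + \sqrt{11755}}$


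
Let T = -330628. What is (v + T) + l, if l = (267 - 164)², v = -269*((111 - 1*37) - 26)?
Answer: -332931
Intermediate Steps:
v = -12912 (v = -269*((111 - 37) - 26) = -269*(74 - 26) = -269*48 = -12912)
l = 10609 (l = 103² = 10609)
(v + T) + l = (-12912 - 330628) + 10609 = -343540 + 10609 = -332931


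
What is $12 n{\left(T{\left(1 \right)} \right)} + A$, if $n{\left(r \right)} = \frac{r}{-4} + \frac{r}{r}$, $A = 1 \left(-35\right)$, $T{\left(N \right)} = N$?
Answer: $-26$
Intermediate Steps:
$A = -35$
$n{\left(r \right)} = 1 - \frac{r}{4}$ ($n{\left(r \right)} = r \left(- \frac{1}{4}\right) + 1 = - \frac{r}{4} + 1 = 1 - \frac{r}{4}$)
$12 n{\left(T{\left(1 \right)} \right)} + A = 12 \left(1 - \frac{1}{4}\right) - 35 = 12 \cdot \frac{3}{4} - 35 = 9 - 35 = -26$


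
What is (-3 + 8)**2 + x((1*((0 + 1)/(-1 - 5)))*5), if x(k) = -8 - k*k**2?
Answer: 3797/216 ≈ 17.579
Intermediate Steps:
x(k) = -8 - k**3
(-3 + 8)**2 + x((1*((0 + 1)/(-1 - 5)))*5) = (-3 + 8)**2 + (-8 - ((1*((0 + 1)/(-1 - 5)))*5)**3) = 5**2 + (-8 - ((1*(1/(-6)))*5)**3) = 25 + (-8 - ((1*(1*(-1/6)))*5)**3) = 25 + (-8 - ((1*(-1/6))*5)**3) = 25 + (-8 - (-1/6*5)**3) = 25 + (-8 - (-5/6)**3) = 25 + (-8 - 1*(-125/216)) = 25 + (-8 + 125/216) = 25 - 1603/216 = 3797/216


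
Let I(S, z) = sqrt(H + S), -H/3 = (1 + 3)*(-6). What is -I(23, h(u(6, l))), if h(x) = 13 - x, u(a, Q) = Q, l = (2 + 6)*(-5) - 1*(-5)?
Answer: -sqrt(95) ≈ -9.7468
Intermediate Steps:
l = -35 (l = 8*(-5) + 5 = -40 + 5 = -35)
H = 72 (H = -3*(1 + 3)*(-6) = -12*(-6) = -3*(-24) = 72)
I(S, z) = sqrt(72 + S)
-I(23, h(u(6, l))) = -sqrt(72 + 23) = -sqrt(95)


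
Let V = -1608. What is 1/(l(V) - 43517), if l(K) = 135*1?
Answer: -1/43382 ≈ -2.3051e-5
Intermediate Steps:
l(K) = 135
1/(l(V) - 43517) = 1/(135 - 43517) = 1/(-43382) = -1/43382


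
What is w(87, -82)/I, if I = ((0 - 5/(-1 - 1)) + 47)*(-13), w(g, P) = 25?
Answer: -50/1287 ≈ -0.038850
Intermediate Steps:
I = -1287/2 (I = ((0 - 5/(-2)) + 47)*(-13) = ((0 - ½*(-5)) + 47)*(-13) = ((0 + 5/2) + 47)*(-13) = (5/2 + 47)*(-13) = (99/2)*(-13) = -1287/2 ≈ -643.50)
w(87, -82)/I = 25/(-1287/2) = 25*(-2/1287) = -50/1287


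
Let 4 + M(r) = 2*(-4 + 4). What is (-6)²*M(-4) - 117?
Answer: -261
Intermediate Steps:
M(r) = -4 (M(r) = -4 + 2*(-4 + 4) = -4 + 2*0 = -4 + 0 = -4)
(-6)²*M(-4) - 117 = (-6)²*(-4) - 117 = 36*(-4) - 117 = -144 - 117 = -261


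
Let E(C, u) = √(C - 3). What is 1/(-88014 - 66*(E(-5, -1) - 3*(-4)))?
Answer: I/(6*(-14801*I + 22*√2)) ≈ -1.126e-5 + 2.367e-8*I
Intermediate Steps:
E(C, u) = √(-3 + C)
1/(-88014 - 66*(E(-5, -1) - 3*(-4))) = 1/(-88014 - 66*(√(-3 - 5) - 3*(-4))) = 1/(-88014 - 66*(√(-8) + 12)) = 1/(-88014 - 66*(2*I*√2 + 12)) = 1/(-88014 - 66*(12 + 2*I*√2)) = 1/(-88014 + (-792 - 132*I*√2)) = 1/(-88806 - 132*I*√2)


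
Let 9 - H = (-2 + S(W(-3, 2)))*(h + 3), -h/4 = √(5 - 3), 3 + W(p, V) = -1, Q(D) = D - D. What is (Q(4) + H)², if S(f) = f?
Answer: 1881 - 1296*√2 ≈ 48.179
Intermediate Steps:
Q(D) = 0
W(p, V) = -4 (W(p, V) = -3 - 1 = -4)
h = -4*√2 (h = -4*√(5 - 3) = -4*√2 ≈ -5.6569)
H = 27 - 24*√2 (H = 9 - (-2 - 4)*(-4*√2 + 3) = 9 - (-6)*(3 - 4*√2) = 9 - (-18 + 24*√2) = 9 + (18 - 24*√2) = 27 - 24*√2 ≈ -6.9411)
(Q(4) + H)² = (0 + (27 - 24*√2))² = (27 - 24*√2)²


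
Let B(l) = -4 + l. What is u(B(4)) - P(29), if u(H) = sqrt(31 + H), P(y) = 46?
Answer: -46 + sqrt(31) ≈ -40.432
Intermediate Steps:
u(B(4)) - P(29) = sqrt(31 + (-4 + 4)) - 1*46 = sqrt(31 + 0) - 46 = sqrt(31) - 46 = -46 + sqrt(31)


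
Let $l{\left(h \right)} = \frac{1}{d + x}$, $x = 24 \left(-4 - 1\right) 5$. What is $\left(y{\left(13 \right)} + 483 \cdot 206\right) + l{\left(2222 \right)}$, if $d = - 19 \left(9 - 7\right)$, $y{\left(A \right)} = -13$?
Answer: $\frac{63471429}{638} \approx 99485.0$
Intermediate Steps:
$d = -38$ ($d = \left(-19\right) 2 = -38$)
$x = -600$ ($x = 24 \left(\left(-5\right) 5\right) = 24 \left(-25\right) = -600$)
$l{\left(h \right)} = - \frac{1}{638}$ ($l{\left(h \right)} = \frac{1}{-38 - 600} = \frac{1}{-638} = - \frac{1}{638}$)
$\left(y{\left(13 \right)} + 483 \cdot 206\right) + l{\left(2222 \right)} = \left(-13 + 483 \cdot 206\right) - \frac{1}{638} = \left(-13 + 99498\right) - \frac{1}{638} = 99485 - \frac{1}{638} = \frac{63471429}{638}$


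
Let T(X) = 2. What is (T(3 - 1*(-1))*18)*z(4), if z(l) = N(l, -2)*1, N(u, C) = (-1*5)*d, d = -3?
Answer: 540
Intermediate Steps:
N(u, C) = 15 (N(u, C) = -1*5*(-3) = -5*(-3) = 15)
z(l) = 15 (z(l) = 15*1 = 15)
(T(3 - 1*(-1))*18)*z(4) = (2*18)*15 = 36*15 = 540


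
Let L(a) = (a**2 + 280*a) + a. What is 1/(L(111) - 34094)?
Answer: 1/9418 ≈ 0.00010618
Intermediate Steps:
L(a) = a**2 + 281*a
1/(L(111) - 34094) = 1/(111*(281 + 111) - 34094) = 1/(111*392 - 34094) = 1/(43512 - 34094) = 1/9418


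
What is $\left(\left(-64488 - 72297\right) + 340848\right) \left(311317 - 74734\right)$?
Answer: $48277836729$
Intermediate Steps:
$\left(\left(-64488 - 72297\right) + 340848\right) \left(311317 - 74734\right) = \left(-136785 + 340848\right) 236583 = 204063 \cdot 236583 = 48277836729$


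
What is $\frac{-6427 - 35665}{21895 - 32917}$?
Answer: $\frac{21046}{5511} \approx 3.8189$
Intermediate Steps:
$\frac{-6427 - 35665}{21895 - 32917} = - \frac{42092}{-11022} = \left(-42092\right) \left(- \frac{1}{11022}\right) = \frac{21046}{5511}$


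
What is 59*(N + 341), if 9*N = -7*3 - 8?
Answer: 179360/9 ≈ 19929.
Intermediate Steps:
N = -29/9 (N = (-7*3 - 8)/9 = (-21 - 8)/9 = (⅑)*(-29) = -29/9 ≈ -3.2222)
59*(N + 341) = 59*(-29/9 + 341) = 59*(3040/9) = 179360/9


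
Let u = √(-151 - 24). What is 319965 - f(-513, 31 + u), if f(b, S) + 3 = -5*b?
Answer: 317403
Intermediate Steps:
u = 5*I*√7 (u = √(-175) = 5*I*√7 ≈ 13.229*I)
f(b, S) = -3 - 5*b
319965 - f(-513, 31 + u) = 319965 - (-3 - 5*(-513)) = 319965 - (-3 + 2565) = 319965 - 1*2562 = 319965 - 2562 = 317403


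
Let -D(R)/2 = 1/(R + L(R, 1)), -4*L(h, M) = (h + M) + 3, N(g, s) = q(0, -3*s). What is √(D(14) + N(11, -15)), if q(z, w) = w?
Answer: √16169/19 ≈ 6.6925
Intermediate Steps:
N(g, s) = -3*s
L(h, M) = -¾ - M/4 - h/4 (L(h, M) = -((h + M) + 3)/4 = -((M + h) + 3)/4 = -(3 + M + h)/4 = -¾ - M/4 - h/4)
D(R) = -2/(-1 + 3*R/4) (D(R) = -2/(R + (-¾ - ¼*1 - R/4)) = -2/(R + (-¾ - ¼ - R/4)) = -2/(R + (-1 - R/4)) = -2/(-1 + 3*R/4))
√(D(14) + N(11, -15)) = √(-8/(-4 + 3*14) - 3*(-15)) = √(-8/(-4 + 42) + 45) = √(-8/38 + 45) = √(-8*1/38 + 45) = √(-4/19 + 45) = √(851/19) = √16169/19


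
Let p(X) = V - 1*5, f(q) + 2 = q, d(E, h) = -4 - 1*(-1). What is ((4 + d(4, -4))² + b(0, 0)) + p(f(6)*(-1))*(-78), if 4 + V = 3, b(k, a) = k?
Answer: 469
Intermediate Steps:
d(E, h) = -3 (d(E, h) = -4 + 1 = -3)
V = -1 (V = -4 + 3 = -1)
f(q) = -2 + q
p(X) = -6 (p(X) = -1 - 1*5 = -1 - 5 = -6)
((4 + d(4, -4))² + b(0, 0)) + p(f(6)*(-1))*(-78) = ((4 - 3)² + 0) - 6*(-78) = (1² + 0) + 468 = (1 + 0) + 468 = 1 + 468 = 469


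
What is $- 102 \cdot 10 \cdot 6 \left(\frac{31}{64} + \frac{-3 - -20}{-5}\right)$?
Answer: $\frac{142749}{8} \approx 17844.0$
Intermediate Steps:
$- 102 \cdot 10 \cdot 6 \left(\frac{31}{64} + \frac{-3 - -20}{-5}\right) = \left(-102\right) 60 \left(31 \cdot \frac{1}{64} + \left(-3 + 20\right) \left(- \frac{1}{5}\right)\right) = - 6120 \left(\frac{31}{64} + 17 \left(- \frac{1}{5}\right)\right) = - 6120 \left(\frac{31}{64} - \frac{17}{5}\right) = \left(-6120\right) \left(- \frac{933}{320}\right) = \frac{142749}{8}$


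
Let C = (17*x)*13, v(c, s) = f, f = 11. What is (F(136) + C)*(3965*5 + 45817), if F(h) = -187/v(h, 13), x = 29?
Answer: 419583664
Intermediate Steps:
v(c, s) = 11
F(h) = -17 (F(h) = -187/11 = -187*1/11 = -17)
C = 6409 (C = (17*29)*13 = 493*13 = 6409)
(F(136) + C)*(3965*5 + 45817) = (-17 + 6409)*(3965*5 + 45817) = 6392*(19825 + 45817) = 6392*65642 = 419583664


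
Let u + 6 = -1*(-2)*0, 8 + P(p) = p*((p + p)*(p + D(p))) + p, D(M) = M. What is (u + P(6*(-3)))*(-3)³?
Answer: 630720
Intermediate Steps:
P(p) = -8 + p + 4*p³ (P(p) = -8 + (p*((p + p)*(p + p)) + p) = -8 + (p*((2*p)*(2*p)) + p) = -8 + (p*(4*p²) + p) = -8 + (4*p³ + p) = -8 + (p + 4*p³) = -8 + p + 4*p³)
u = -6 (u = -6 - 1*(-2)*0 = -6 + 2*0 = -6 + 0 = -6)
(u + P(6*(-3)))*(-3)³ = (-6 + (-8 + 6*(-3) + 4*(6*(-3))³))*(-3)³ = (-6 + (-8 - 18 + 4*(-18)³))*(-27) = (-6 + (-8 - 18 + 4*(-5832)))*(-27) = (-6 + (-8 - 18 - 23328))*(-27) = (-6 - 23354)*(-27) = -23360*(-27) = 630720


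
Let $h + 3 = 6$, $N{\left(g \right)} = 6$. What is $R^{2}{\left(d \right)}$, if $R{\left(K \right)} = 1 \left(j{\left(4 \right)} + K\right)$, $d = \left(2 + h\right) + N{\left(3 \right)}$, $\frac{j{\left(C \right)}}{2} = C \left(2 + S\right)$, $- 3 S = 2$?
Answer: $\frac{4225}{9} \approx 469.44$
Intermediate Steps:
$S = - \frac{2}{3}$ ($S = \left(- \frac{1}{3}\right) 2 = - \frac{2}{3} \approx -0.66667$)
$h = 3$ ($h = -3 + 6 = 3$)
$j{\left(C \right)} = \frac{8 C}{3}$ ($j{\left(C \right)} = 2 C \left(2 - \frac{2}{3}\right) = 2 C \frac{4}{3} = 2 \frac{4 C}{3} = \frac{8 C}{3}$)
$d = 11$ ($d = \left(2 + 3\right) + 6 = 5 + 6 = 11$)
$R{\left(K \right)} = \frac{32}{3} + K$ ($R{\left(K \right)} = 1 \left(\frac{8}{3} \cdot 4 + K\right) = 1 \left(\frac{32}{3} + K\right) = \frac{32}{3} + K$)
$R^{2}{\left(d \right)} = \left(\frac{32}{3} + 11\right)^{2} = \left(\frac{65}{3}\right)^{2} = \frac{4225}{9}$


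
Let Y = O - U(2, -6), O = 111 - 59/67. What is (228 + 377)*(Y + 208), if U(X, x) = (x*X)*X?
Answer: 13867810/67 ≈ 2.0698e+5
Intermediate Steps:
U(X, x) = x*X² (U(X, x) = (X*x)*X = x*X²)
O = 7378/67 (O = 111 - 59*1/67 = 111 - 59/67 = 7378/67 ≈ 110.12)
Y = 8986/67 (Y = 7378/67 - (-6)*2² = 7378/67 - (-6)*4 = 7378/67 - 1*(-24) = 7378/67 + 24 = 8986/67 ≈ 134.12)
(228 + 377)*(Y + 208) = (228 + 377)*(8986/67 + 208) = 605*(22922/67) = 13867810/67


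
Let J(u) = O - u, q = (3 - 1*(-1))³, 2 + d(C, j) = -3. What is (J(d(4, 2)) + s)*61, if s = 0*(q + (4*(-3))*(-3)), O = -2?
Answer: 183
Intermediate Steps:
d(C, j) = -5 (d(C, j) = -2 - 3 = -5)
q = 64 (q = (3 + 1)³ = 4³ = 64)
s = 0 (s = 0*(64 + (4*(-3))*(-3)) = 0*(64 - 12*(-3)) = 0*(64 + 36) = 0*100 = 0)
J(u) = -2 - u
(J(d(4, 2)) + s)*61 = ((-2 - 1*(-5)) + 0)*61 = ((-2 + 5) + 0)*61 = (3 + 0)*61 = 3*61 = 183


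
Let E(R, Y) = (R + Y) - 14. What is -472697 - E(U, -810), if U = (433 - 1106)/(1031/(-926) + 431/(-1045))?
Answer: -697372198283/1476501 ≈ -4.7231e+5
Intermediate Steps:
U = 651241910/1476501 (U = -673/(1031*(-1/926) + 431*(-1/1045)) = -673/(-1031/926 - 431/1045) = -673/(-1476501/967670) = -673*(-967670/1476501) = 651241910/1476501 ≈ 441.07)
E(R, Y) = -14 + R + Y
-472697 - E(U, -810) = -472697 - (-14 + 651241910/1476501 - 810) = -472697 - 1*(-565394914/1476501) = -472697 + 565394914/1476501 = -697372198283/1476501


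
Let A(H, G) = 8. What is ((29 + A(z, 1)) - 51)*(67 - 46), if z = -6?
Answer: -294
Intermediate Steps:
((29 + A(z, 1)) - 51)*(67 - 46) = ((29 + 8) - 51)*(67 - 46) = (37 - 51)*21 = -14*21 = -294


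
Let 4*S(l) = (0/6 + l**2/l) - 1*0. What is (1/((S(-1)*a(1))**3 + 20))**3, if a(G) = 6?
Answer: 512/2352637 ≈ 0.00021763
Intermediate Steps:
S(l) = l/4 (S(l) = ((0/6 + l**2/l) - 1*0)/4 = ((0*(1/6) + l) + 0)/4 = ((0 + l) + 0)/4 = (l + 0)/4 = l/4)
(1/((S(-1)*a(1))**3 + 20))**3 = (1/((((1/4)*(-1))*6)**3 + 20))**3 = (1/((-1/4*6)**3 + 20))**3 = (1/((-3/2)**3 + 20))**3 = (1/(-27/8 + 20))**3 = (1/(133/8))**3 = (8/133)**3 = 512/2352637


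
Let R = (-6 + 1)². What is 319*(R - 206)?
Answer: -57739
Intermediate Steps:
R = 25 (R = (-5)² = 25)
319*(R - 206) = 319*(25 - 206) = 319*(-181) = -57739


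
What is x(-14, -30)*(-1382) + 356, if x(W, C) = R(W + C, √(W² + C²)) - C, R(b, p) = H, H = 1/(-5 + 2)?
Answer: -121930/3 ≈ -40643.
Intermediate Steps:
H = -⅓ (H = 1/(-3) = -⅓ ≈ -0.33333)
R(b, p) = -⅓
x(W, C) = -⅓ - C
x(-14, -30)*(-1382) + 356 = (-⅓ - 1*(-30))*(-1382) + 356 = (-⅓ + 30)*(-1382) + 356 = (89/3)*(-1382) + 356 = -122998/3 + 356 = -121930/3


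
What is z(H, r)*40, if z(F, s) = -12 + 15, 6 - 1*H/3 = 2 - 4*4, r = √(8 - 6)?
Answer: 120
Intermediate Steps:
r = √2 ≈ 1.4142
H = 60 (H = 18 - 3*(2 - 4*4) = 18 - 3*(2 - 16) = 18 - 3*(-14) = 18 + 42 = 60)
z(F, s) = 3
z(H, r)*40 = 3*40 = 120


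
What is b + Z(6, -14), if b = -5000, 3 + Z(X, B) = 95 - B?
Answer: -4894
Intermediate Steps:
Z(X, B) = 92 - B (Z(X, B) = -3 + (95 - B) = 92 - B)
b + Z(6, -14) = -5000 + (92 - 1*(-14)) = -5000 + (92 + 14) = -5000 + 106 = -4894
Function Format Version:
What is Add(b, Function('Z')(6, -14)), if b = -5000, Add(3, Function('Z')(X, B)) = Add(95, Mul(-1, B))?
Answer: -4894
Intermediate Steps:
Function('Z')(X, B) = Add(92, Mul(-1, B)) (Function('Z')(X, B) = Add(-3, Add(95, Mul(-1, B))) = Add(92, Mul(-1, B)))
Add(b, Function('Z')(6, -14)) = Add(-5000, Add(92, Mul(-1, -14))) = Add(-5000, Add(92, 14)) = Add(-5000, 106) = -4894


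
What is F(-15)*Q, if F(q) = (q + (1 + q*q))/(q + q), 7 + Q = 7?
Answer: 0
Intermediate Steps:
Q = 0 (Q = -7 + 7 = 0)
F(q) = (1 + q + q**2)/(2*q) (F(q) = (q + (1 + q**2))/((2*q)) = (1 + q + q**2)*(1/(2*q)) = (1 + q + q**2)/(2*q))
F(-15)*Q = ((1/2)*(1 - 15*(1 - 15))/(-15))*0 = ((1/2)*(-1/15)*(1 - 15*(-14)))*0 = ((1/2)*(-1/15)*(1 + 210))*0 = ((1/2)*(-1/15)*211)*0 = -211/30*0 = 0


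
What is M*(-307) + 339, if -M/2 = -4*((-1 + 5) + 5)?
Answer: -21765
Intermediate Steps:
M = 72 (M = -(-8)*((-1 + 5) + 5) = -(-8)*(4 + 5) = -(-8)*9 = -2*(-36) = 72)
M*(-307) + 339 = 72*(-307) + 339 = -22104 + 339 = -21765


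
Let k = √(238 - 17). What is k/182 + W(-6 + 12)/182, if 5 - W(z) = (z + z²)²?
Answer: -1759/182 + √221/182 ≈ -9.5832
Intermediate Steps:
k = √221 ≈ 14.866
W(z) = 5 - (z + z²)²
k/182 + W(-6 + 12)/182 = √221/182 + (5 - (-6 + 12)²*(1 + (-6 + 12))²)/182 = √221*(1/182) + (5 - 1*6²*(1 + 6)²)*(1/182) = √221/182 + (5 - 1*36*7²)*(1/182) = √221/182 + (5 - 1*36*49)*(1/182) = √221/182 + (5 - 1764)*(1/182) = √221/182 - 1759*1/182 = √221/182 - 1759/182 = -1759/182 + √221/182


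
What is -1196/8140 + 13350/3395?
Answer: 5230429/1381765 ≈ 3.7853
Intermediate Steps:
-1196/8140 + 13350/3395 = -1196*1/8140 + 13350*(1/3395) = -299/2035 + 2670/679 = 5230429/1381765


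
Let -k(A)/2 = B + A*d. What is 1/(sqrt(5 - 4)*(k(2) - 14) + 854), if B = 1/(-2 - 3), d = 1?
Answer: 5/4182 ≈ 0.0011956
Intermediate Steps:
B = -1/5 (B = 1/(-5) = -1/5 ≈ -0.20000)
k(A) = 2/5 - 2*A (k(A) = -2*(-1/5 + A*1) = -2*(-1/5 + A) = 2/5 - 2*A)
1/(sqrt(5 - 4)*(k(2) - 14) + 854) = 1/(sqrt(5 - 4)*((2/5 - 2*2) - 14) + 854) = 1/(sqrt(1)*((2/5 - 4) - 14) + 854) = 1/(1*(-18/5 - 14) + 854) = 1/(1*(-88/5) + 854) = 1/(-88/5 + 854) = 1/(4182/5) = 5/4182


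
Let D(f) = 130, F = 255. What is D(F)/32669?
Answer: 10/2513 ≈ 0.0039793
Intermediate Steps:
D(F)/32669 = 130/32669 = 130*(1/32669) = 10/2513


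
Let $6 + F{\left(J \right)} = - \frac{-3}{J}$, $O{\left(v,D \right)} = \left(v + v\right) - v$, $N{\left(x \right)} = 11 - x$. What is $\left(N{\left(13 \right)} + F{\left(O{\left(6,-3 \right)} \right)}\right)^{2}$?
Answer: $\frac{225}{4} \approx 56.25$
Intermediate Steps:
$O{\left(v,D \right)} = v$ ($O{\left(v,D \right)} = 2 v - v = v$)
$F{\left(J \right)} = -6 + \frac{3}{J}$ ($F{\left(J \right)} = -6 - - \frac{3}{J} = -6 + \frac{3}{J}$)
$\left(N{\left(13 \right)} + F{\left(O{\left(6,-3 \right)} \right)}\right)^{2} = \left(\left(11 - 13\right) - \left(6 - \frac{3}{6}\right)\right)^{2} = \left(\left(11 - 13\right) + \left(-6 + 3 \cdot \frac{1}{6}\right)\right)^{2} = \left(-2 + \left(-6 + \frac{1}{2}\right)\right)^{2} = \left(-2 - \frac{11}{2}\right)^{2} = \left(- \frac{15}{2}\right)^{2} = \frac{225}{4}$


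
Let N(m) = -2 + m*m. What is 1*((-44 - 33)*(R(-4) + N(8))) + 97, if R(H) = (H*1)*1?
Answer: -4369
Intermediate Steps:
R(H) = H (R(H) = H*1 = H)
N(m) = -2 + m**2
1*((-44 - 33)*(R(-4) + N(8))) + 97 = 1*((-44 - 33)*(-4 + (-2 + 8**2))) + 97 = 1*(-77*(-4 + (-2 + 64))) + 97 = 1*(-77*(-4 + 62)) + 97 = 1*(-77*58) + 97 = 1*(-4466) + 97 = -4466 + 97 = -4369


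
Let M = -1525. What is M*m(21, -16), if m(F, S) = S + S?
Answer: 48800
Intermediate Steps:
m(F, S) = 2*S
M*m(21, -16) = -3050*(-16) = -1525*(-32) = 48800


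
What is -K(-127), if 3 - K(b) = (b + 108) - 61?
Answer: -83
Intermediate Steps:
K(b) = -44 - b (K(b) = 3 - ((b + 108) - 61) = 3 - ((108 + b) - 61) = 3 - (47 + b) = 3 + (-47 - b) = -44 - b)
-K(-127) = -(-44 - 1*(-127)) = -(-44 + 127) = -1*83 = -83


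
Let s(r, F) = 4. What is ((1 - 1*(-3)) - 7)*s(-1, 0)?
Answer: -12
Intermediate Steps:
((1 - 1*(-3)) - 7)*s(-1, 0) = ((1 - 1*(-3)) - 7)*4 = ((1 + 3) - 7)*4 = (4 - 7)*4 = -3*4 = -12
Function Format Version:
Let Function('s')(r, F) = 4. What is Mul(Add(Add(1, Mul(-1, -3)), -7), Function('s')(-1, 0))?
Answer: -12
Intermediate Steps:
Mul(Add(Add(1, Mul(-1, -3)), -7), Function('s')(-1, 0)) = Mul(Add(Add(1, Mul(-1, -3)), -7), 4) = Mul(Add(Add(1, 3), -7), 4) = Mul(Add(4, -7), 4) = Mul(-3, 4) = -12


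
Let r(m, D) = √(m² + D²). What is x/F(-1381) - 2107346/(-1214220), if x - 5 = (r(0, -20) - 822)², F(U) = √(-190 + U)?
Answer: 1053673/607110 - 643209*I*√1571/1571 ≈ 1.7356 - 16228.0*I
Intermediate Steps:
r(m, D) = √(D² + m²)
x = 643209 (x = 5 + (√((-20)² + 0²) - 822)² = 5 + (√(400 + 0) - 822)² = 5 + (√400 - 822)² = 5 + (20 - 822)² = 5 + (-802)² = 5 + 643204 = 643209)
x/F(-1381) - 2107346/(-1214220) = 643209/(√(-190 - 1381)) - 2107346/(-1214220) = 643209/(√(-1571)) - 2107346*(-1/1214220) = 643209/((I*√1571)) + 1053673/607110 = 643209*(-I*√1571/1571) + 1053673/607110 = -643209*I*√1571/1571 + 1053673/607110 = 1053673/607110 - 643209*I*√1571/1571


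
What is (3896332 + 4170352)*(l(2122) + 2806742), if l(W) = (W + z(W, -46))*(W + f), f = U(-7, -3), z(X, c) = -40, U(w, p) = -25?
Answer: 57859872060064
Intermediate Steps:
f = -25
l(W) = (-40 + W)*(-25 + W) (l(W) = (W - 40)*(W - 25) = (-40 + W)*(-25 + W))
(3896332 + 4170352)*(l(2122) + 2806742) = (3896332 + 4170352)*((1000 + 2122² - 65*2122) + 2806742) = 8066684*((1000 + 4502884 - 137930) + 2806742) = 8066684*(4365954 + 2806742) = 8066684*7172696 = 57859872060064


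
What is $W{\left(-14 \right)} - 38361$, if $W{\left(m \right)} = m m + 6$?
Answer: $-38159$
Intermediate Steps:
$W{\left(m \right)} = 6 + m^{2}$ ($W{\left(m \right)} = m^{2} + 6 = 6 + m^{2}$)
$W{\left(-14 \right)} - 38361 = \left(6 + \left(-14\right)^{2}\right) - 38361 = \left(6 + 196\right) - 38361 = 202 - 38361 = -38159$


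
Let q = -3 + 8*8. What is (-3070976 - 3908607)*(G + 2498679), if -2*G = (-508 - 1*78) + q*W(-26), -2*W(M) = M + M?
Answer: -17436247679357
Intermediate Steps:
W(M) = -M (W(M) = -(M + M)/2 = -M)
q = 61 (q = -3 + 64 = 61)
G = -500 (G = -((-508 - 1*78) + 61*(-1*(-26)))/2 = -((-508 - 78) + 61*26)/2 = -(-586 + 1586)/2 = -½*1000 = -500)
(-3070976 - 3908607)*(G + 2498679) = (-3070976 - 3908607)*(-500 + 2498679) = -6979583*2498179 = -17436247679357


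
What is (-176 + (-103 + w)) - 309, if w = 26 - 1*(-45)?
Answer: -517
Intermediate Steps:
w = 71 (w = 26 + 45 = 71)
(-176 + (-103 + w)) - 309 = (-176 + (-103 + 71)) - 309 = (-176 - 32) - 309 = -208 - 309 = -517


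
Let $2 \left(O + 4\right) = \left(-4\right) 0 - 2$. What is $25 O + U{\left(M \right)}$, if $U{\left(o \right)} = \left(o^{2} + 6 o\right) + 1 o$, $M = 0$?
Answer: $-125$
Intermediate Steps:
$O = -5$ ($O = -4 + \frac{\left(-4\right) 0 - 2}{2} = -4 + \frac{0 - 2}{2} = -4 + \frac{1}{2} \left(-2\right) = -4 - 1 = -5$)
$U{\left(o \right)} = o^{2} + 7 o$ ($U{\left(o \right)} = \left(o^{2} + 6 o\right) + o = o^{2} + 7 o$)
$25 O + U{\left(M \right)} = 25 \left(-5\right) + 0 \left(7 + 0\right) = -125 + 0 \cdot 7 = -125 + 0 = -125$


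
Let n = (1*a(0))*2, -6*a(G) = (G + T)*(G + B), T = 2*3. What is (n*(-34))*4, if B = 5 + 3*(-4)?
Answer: -1904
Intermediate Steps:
B = -7 (B = 5 - 12 = -7)
T = 6
a(G) = -(-7 + G)*(6 + G)/6 (a(G) = -(G + 6)*(G - 7)/6 = -(6 + G)*(-7 + G)/6 = -(-7 + G)*(6 + G)/6)
n = 14 (n = (1*(7 - ⅙*0² + (⅙)*0))*2 = (1*(7 - ⅙*0 + 0))*2 = (1*(7 + 0 + 0))*2 = (1*7)*2 = 7*2 = 14)
(n*(-34))*4 = (14*(-34))*4 = -476*4 = -1904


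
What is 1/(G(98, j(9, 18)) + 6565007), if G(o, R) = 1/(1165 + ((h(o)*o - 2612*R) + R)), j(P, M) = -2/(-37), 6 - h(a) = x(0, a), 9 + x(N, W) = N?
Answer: 92273/605772890948 ≈ 1.5232e-7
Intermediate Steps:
x(N, W) = -9 + N
h(a) = 15 (h(a) = 6 - (-9 + 0) = 6 - 1*(-9) = 6 + 9 = 15)
j(P, M) = 2/37 (j(P, M) = -2*(-1/37) = 2/37)
G(o, R) = 1/(1165 - 2611*R + 15*o) (G(o, R) = 1/(1165 + ((15*o - 2612*R) + R)) = 1/(1165 + ((-2612*R + 15*o) + R)) = 1/(1165 + (-2611*R + 15*o)) = 1/(1165 - 2611*R + 15*o))
1/(G(98, j(9, 18)) + 6565007) = 1/(1/(1165 - 2611*2/37 + 15*98) + 6565007) = 1/(1/(1165 - 5222/37 + 1470) + 6565007) = 1/(1/(92273/37) + 6565007) = 1/(37/92273 + 6565007) = 1/(605772890948/92273) = 92273/605772890948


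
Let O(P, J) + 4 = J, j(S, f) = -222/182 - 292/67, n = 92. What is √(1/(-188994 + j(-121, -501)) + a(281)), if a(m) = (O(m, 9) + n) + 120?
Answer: √288146787593071891974/1152330427 ≈ 14.731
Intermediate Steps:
j(S, f) = -34009/6097 (j(S, f) = -222*1/182 - 292*1/67 = -111/91 - 292/67 = -34009/6097)
O(P, J) = -4 + J
a(m) = 217 (a(m) = ((-4 + 9) + 92) + 120 = (5 + 92) + 120 = 97 + 120 = 217)
√(1/(-188994 + j(-121, -501)) + a(281)) = √(1/(-188994 - 34009/6097) + 217) = √(1/(-1152330427/6097) + 217) = √(-6097/1152330427 + 217) = √(250055696562/1152330427) = √288146787593071891974/1152330427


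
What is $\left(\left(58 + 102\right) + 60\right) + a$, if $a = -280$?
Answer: $-60$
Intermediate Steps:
$\left(\left(58 + 102\right) + 60\right) + a = \left(\left(58 + 102\right) + 60\right) - 280 = \left(160 + 60\right) - 280 = 220 - 280 = -60$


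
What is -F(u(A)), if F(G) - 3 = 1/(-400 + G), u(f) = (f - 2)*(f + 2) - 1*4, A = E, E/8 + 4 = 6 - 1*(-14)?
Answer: -47929/15976 ≈ -3.0001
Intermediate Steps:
E = 128 (E = -32 + 8*(6 - 1*(-14)) = -32 + 8*(6 + 14) = -32 + 8*20 = -32 + 160 = 128)
A = 128
u(f) = -4 + (-2 + f)*(2 + f) (u(f) = (-2 + f)*(2 + f) - 4 = -4 + (-2 + f)*(2 + f))
F(G) = 3 + 1/(-400 + G)
-F(u(A)) = -(-1199 + 3*(-8 + 128**2))/(-400 + (-8 + 128**2)) = -(-1199 + 3*(-8 + 16384))/(-400 + (-8 + 16384)) = -(-1199 + 3*16376)/(-400 + 16376) = -(-1199 + 49128)/15976 = -47929/15976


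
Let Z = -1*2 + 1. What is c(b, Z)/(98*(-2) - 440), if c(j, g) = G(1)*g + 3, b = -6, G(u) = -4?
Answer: -7/636 ≈ -0.011006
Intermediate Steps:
Z = -1 (Z = -2 + 1 = -1)
c(j, g) = 3 - 4*g (c(j, g) = -4*g + 3 = 3 - 4*g)
c(b, Z)/(98*(-2) - 440) = (3 - 4*(-1))/(98*(-2) - 440) = (3 + 4)/(-196 - 440) = 7/(-636) = 7*(-1/636) = -7/636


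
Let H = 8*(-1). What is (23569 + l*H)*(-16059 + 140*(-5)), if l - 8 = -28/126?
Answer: -3545550799/9 ≈ -3.9395e+8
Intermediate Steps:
H = -8
l = 70/9 (l = 8 - 28/126 = 8 - 28*1/126 = 8 - 2/9 = 70/9 ≈ 7.7778)
(23569 + l*H)*(-16059 + 140*(-5)) = (23569 + (70/9)*(-8))*(-16059 + 140*(-5)) = (23569 - 560/9)*(-16059 - 700) = (211561/9)*(-16759) = -3545550799/9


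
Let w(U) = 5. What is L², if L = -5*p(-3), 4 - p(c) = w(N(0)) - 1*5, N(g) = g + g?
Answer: 400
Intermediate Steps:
N(g) = 2*g
p(c) = 4 (p(c) = 4 - (5 - 1*5) = 4 - (5 - 5) = 4 - 1*0 = 4 + 0 = 4)
L = -20 (L = -5*4 = -20)
L² = (-20)² = 400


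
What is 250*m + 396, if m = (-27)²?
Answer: 182646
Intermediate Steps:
m = 729
250*m + 396 = 250*729 + 396 = 182250 + 396 = 182646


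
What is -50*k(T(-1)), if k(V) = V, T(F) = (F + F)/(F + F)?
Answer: -50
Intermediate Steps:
T(F) = 1 (T(F) = (2*F)/((2*F)) = (2*F)*(1/(2*F)) = 1)
-50*k(T(-1)) = -50*1 = -50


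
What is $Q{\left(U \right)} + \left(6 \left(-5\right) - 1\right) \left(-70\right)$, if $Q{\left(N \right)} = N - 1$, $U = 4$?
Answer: $2173$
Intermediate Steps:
$Q{\left(N \right)} = -1 + N$
$Q{\left(U \right)} + \left(6 \left(-5\right) - 1\right) \left(-70\right) = \left(-1 + 4\right) + \left(6 \left(-5\right) - 1\right) \left(-70\right) = 3 + \left(-30 - 1\right) \left(-70\right) = 3 - -2170 = 3 + 2170 = 2173$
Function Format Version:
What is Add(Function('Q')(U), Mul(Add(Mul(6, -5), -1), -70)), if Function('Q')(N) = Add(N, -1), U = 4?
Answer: 2173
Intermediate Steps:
Function('Q')(N) = Add(-1, N)
Add(Function('Q')(U), Mul(Add(Mul(6, -5), -1), -70)) = Add(Add(-1, 4), Mul(Add(Mul(6, -5), -1), -70)) = Add(3, Mul(Add(-30, -1), -70)) = Add(3, Mul(-31, -70)) = Add(3, 2170) = 2173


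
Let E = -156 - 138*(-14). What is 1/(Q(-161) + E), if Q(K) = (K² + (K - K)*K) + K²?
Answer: 1/53618 ≈ 1.8650e-5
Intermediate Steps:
Q(K) = 2*K² (Q(K) = (K² + 0*K) + K² = (K² + 0) + K² = K² + K² = 2*K²)
E = 1776 (E = -156 + 1932 = 1776)
1/(Q(-161) + E) = 1/(2*(-161)² + 1776) = 1/(2*25921 + 1776) = 1/(51842 + 1776) = 1/53618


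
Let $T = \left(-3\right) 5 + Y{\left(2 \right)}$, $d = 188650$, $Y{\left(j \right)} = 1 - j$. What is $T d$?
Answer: $-3018400$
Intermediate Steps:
$T = -16$ ($T = \left(-3\right) 5 + \left(1 - 2\right) = -15 + \left(1 - 2\right) = -15 - 1 = -16$)
$T d = \left(-16\right) 188650 = -3018400$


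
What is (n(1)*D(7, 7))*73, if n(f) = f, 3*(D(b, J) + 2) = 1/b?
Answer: -2993/21 ≈ -142.52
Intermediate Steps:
D(b, J) = -2 + 1/(3*b)
(n(1)*D(7, 7))*73 = (1*(-2 + (1/3)/7))*73 = (1*(-2 + (1/3)*(1/7)))*73 = (1*(-2 + 1/21))*73 = (1*(-41/21))*73 = -41/21*73 = -2993/21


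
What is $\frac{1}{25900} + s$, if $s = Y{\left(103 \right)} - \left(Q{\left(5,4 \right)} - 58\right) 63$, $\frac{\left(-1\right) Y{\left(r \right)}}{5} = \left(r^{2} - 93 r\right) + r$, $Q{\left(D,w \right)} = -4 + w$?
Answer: $- \frac{52084899}{25900} \approx -2011.0$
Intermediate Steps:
$Y{\left(r \right)} = - 5 r^{2} + 460 r$ ($Y{\left(r \right)} = - 5 \left(\left(r^{2} - 93 r\right) + r\right) = - 5 \left(r^{2} - 92 r\right) = - 5 r^{2} + 460 r$)
$s = -2011$ ($s = 5 \cdot 103 \left(92 - 103\right) - \left(\left(-4 + 4\right) - 58\right) 63 = 5 \cdot 103 \left(92 - 103\right) - \left(0 - 58\right) 63 = 5 \cdot 103 \left(-11\right) - \left(-58\right) 63 = -5665 - -3654 = -5665 + 3654 = -2011$)
$\frac{1}{25900} + s = \frac{1}{25900} - 2011 = - \frac{52084899}{25900}$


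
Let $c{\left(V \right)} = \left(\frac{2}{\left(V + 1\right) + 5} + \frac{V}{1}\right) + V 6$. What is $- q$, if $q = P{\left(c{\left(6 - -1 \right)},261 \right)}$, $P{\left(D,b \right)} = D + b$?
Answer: $- \frac{4032}{13} \approx -310.15$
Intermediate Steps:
$c{\left(V \right)} = \frac{2}{6 + V} + 7 V$ ($c{\left(V \right)} = \left(\frac{2}{\left(1 + V\right) + 5} + V 1\right) + 6 V = \left(\frac{2}{6 + V} + V\right) + 6 V = \left(V + \frac{2}{6 + V}\right) + 6 V = \frac{2}{6 + V} + 7 V$)
$q = \frac{4032}{13}$ ($q = \frac{2 + 7 \left(6 - -1\right)^{2} + 42 \left(6 - -1\right)}{6 + \left(6 - -1\right)} + 261 = \frac{2 + 7 \left(6 + 1\right)^{2} + 42 \left(6 + 1\right)}{6 + \left(6 + 1\right)} + 261 = \frac{2 + 7 \cdot 7^{2} + 42 \cdot 7}{6 + 7} + 261 = \frac{2 + 7 \cdot 49 + 294}{13} + 261 = \frac{2 + 343 + 294}{13} + 261 = \frac{1}{13} \cdot 639 + 261 = \frac{639}{13} + 261 = \frac{4032}{13} \approx 310.15$)
$- q = \left(-1\right) \frac{4032}{13} = - \frac{4032}{13}$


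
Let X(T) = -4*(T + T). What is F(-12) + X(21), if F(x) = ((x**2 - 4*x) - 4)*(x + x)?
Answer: -4680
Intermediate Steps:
X(T) = -8*T
F(x) = 2*x*(-4 + x**2 - 4*x) (F(x) = (-4 + x**2 - 4*x)*(2*x) = 2*x*(-4 + x**2 - 4*x))
F(-12) + X(21) = 2*(-12)*(-4 + (-12)**2 - 4*(-12)) - 8*21 = 2*(-12)*(-4 + 144 + 48) - 168 = 2*(-12)*188 - 168 = -4512 - 168 = -4680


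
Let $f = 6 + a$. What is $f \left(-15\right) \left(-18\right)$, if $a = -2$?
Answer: $1080$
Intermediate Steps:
$f = 4$ ($f = 6 - 2 = 4$)
$f \left(-15\right) \left(-18\right) = 4 \left(-15\right) \left(-18\right) = \left(-60\right) \left(-18\right) = 1080$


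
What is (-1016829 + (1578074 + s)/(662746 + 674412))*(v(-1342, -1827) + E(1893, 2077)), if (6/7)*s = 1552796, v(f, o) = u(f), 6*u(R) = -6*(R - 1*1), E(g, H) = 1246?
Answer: -1760076817973747/668579 ≈ -2.6326e+9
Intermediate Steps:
u(R) = 1 - R (u(R) = (-6*(R - 1*1))/6 = (-6*(R - 1))/6 = (-6*(-1 + R))/6 = (6 - 6*R)/6 = 1 - R)
v(f, o) = 1 - f
s = 5434786/3 (s = (7/6)*1552796 = 5434786/3 ≈ 1.8116e+6)
(-1016829 + (1578074 + s)/(662746 + 674412))*(v(-1342, -1827) + E(1893, 2077)) = (-1016829 + (1578074 + 5434786/3)/(662746 + 674412))*((1 - 1*(-1342)) + 1246) = (-1016829 + (10169008/3)/1337158)*((1 + 1342) + 1246) = (-1016829 + (10169008/3)*(1/1337158))*(1343 + 1246) = (-1016829 + 5084504/2005737)*2589 = -2039486463469/2005737*2589 = -1760076817973747/668579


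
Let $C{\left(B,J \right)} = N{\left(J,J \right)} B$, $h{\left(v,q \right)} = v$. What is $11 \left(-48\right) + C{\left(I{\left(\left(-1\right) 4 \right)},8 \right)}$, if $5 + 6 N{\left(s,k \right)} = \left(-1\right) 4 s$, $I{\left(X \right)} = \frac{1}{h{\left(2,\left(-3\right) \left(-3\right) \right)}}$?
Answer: $- \frac{6373}{12} \approx -531.08$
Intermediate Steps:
$I{\left(X \right)} = \frac{1}{2}$
$N{\left(s,k \right)} = - \frac{5}{6} - \frac{2 s}{3}$ ($N{\left(s,k \right)} = - \frac{5}{6} + \frac{\left(-1\right) 4 s}{6} = - \frac{5}{6} + \frac{\left(-4\right) s}{6} = - \frac{5}{6} - \frac{2 s}{3}$)
$C{\left(B,J \right)} = B \left(- \frac{5}{6} - \frac{2 J}{3}\right)$ ($C{\left(B,J \right)} = \left(- \frac{5}{6} - \frac{2 J}{3}\right) B = B \left(- \frac{5}{6} - \frac{2 J}{3}\right)$)
$11 \left(-48\right) + C{\left(I{\left(\left(-1\right) 4 \right)},8 \right)} = 11 \left(-48\right) - \frac{5 + 4 \cdot 8}{12} = -528 - \frac{5 + 32}{12} = -528 - \frac{1}{12} \cdot 37 = -528 - \frac{37}{12} = - \frac{6373}{12}$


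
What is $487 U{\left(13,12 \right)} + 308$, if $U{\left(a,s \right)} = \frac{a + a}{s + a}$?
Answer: $\frac{20362}{25} \approx 814.48$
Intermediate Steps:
$U{\left(a,s \right)} = \frac{2 a}{a + s}$
$487 U{\left(13,12 \right)} + 308 = 487 \cdot 2 \cdot 13 \frac{1}{13 + 12} + 308 = 487 \cdot 2 \cdot 13 \cdot \frac{1}{25} + 308 = 487 \cdot \frac{26}{25} + 308 = \frac{12662}{25} + 308 = \frac{20362}{25}$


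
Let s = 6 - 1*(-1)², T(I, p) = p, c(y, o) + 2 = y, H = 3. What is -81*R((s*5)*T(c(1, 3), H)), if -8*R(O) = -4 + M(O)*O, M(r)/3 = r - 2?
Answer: 1330101/8 ≈ 1.6626e+5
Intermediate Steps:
c(y, o) = -2 + y
M(r) = -6 + 3*r (M(r) = 3*(r - 2) = 3*(-2 + r) = -6 + 3*r)
s = 5 (s = 6 - 1*1 = 6 - 1 = 5)
R(O) = ½ - O*(-6 + 3*O)/8 (R(O) = -(-4 + (-6 + 3*O)*O)/8 = -(-4 + O*(-6 + 3*O))/8 = ½ - O*(-6 + 3*O)/8)
-81*R((s*5)*T(c(1, 3), H)) = -81*(½ - 3*(5*5)*3*(-2 + (5*5)*3)/8) = -81*(½ - 3*25*3*(-2 + 25*3)/8) = -81*(½ - 3/8*75*(-2 + 75)) = -81*(½ - 3/8*75*73) = -81*(½ - 16425/8) = -81*(-16421/8) = 1330101/8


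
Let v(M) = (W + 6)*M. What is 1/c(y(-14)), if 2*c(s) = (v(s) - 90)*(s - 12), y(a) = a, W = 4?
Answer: 1/2990 ≈ 0.00033445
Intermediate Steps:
v(M) = 10*M (v(M) = (4 + 6)*M = 10*M)
c(s) = (-90 + 10*s)*(-12 + s)/2 (c(s) = ((10*s - 90)*(s - 12))/2 = ((-90 + 10*s)*(-12 + s))/2 = (-90 + 10*s)*(-12 + s)/2)
1/c(y(-14)) = 1/(540 - 105*(-14) + 5*(-14)**2) = 1/(540 + 1470 + 5*196) = 1/(540 + 1470 + 980) = 1/2990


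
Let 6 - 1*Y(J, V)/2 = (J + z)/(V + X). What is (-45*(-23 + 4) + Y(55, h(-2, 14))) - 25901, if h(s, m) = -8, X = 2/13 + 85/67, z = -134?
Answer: -143557404/5729 ≈ -25058.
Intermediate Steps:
X = 1239/871 (X = 2*(1/13) + 85*(1/67) = 2/13 + 85/67 = 1239/871 ≈ 1.4225)
Y(J, V) = 12 - 2*(-134 + J)/(1239/871 + V) (Y(J, V) = 12 - 2*(J - 134)/(V + 1239/871) = 12 - 2*(-134 + J)/(1239/871 + V))
(-45*(-23 + 4) + Y(55, h(-2, 14))) - 25901 = (-45*(-23 + 4) + 2*(124148 - 871*55 + 5226*(-8))/(1239 + 871*(-8))) - 25901 = (-45*(-19) + 2*(124148 - 47905 - 41808)/(1239 - 6968)) - 25901 = (855 + 2*34435/(-5729)) - 25901 = (855 + 2*(-1/5729)*34435) - 25901 = (855 - 68870/5729) - 25901 = 4829425/5729 - 25901 = -143557404/5729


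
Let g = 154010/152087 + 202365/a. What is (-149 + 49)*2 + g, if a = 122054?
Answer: -3662990717305/18562826698 ≈ -197.33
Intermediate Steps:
g = 49574622295/18562826698 (g = 154010/152087 + 202365/122054 = 49574622295/18562826698 ≈ 2.6706)
(-149 + 49)*2 + g = (-149 + 49)*2 + 49574622295/18562826698 = -100*2 + 49574622295/18562826698 = -200 + 49574622295/18562826698 = -3662990717305/18562826698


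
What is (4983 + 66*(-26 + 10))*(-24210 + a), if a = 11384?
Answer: -50367702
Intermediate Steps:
(4983 + 66*(-26 + 10))*(-24210 + a) = (4983 + 66*(-26 + 10))*(-24210 + 11384) = (4983 + 66*(-16))*(-12826) = (4983 - 1056)*(-12826) = 3927*(-12826) = -50367702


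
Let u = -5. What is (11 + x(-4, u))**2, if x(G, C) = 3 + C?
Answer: 81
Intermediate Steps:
(11 + x(-4, u))**2 = (11 + (3 - 5))**2 = (11 - 2)**2 = 9**2 = 81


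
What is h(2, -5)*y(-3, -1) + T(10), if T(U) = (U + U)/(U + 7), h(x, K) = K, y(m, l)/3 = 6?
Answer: -1510/17 ≈ -88.823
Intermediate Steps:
y(m, l) = 18 (y(m, l) = 3*6 = 18)
T(U) = 2*U/(7 + U) (T(U) = (2*U)/(7 + U) = 2*U/(7 + U))
h(2, -5)*y(-3, -1) + T(10) = -5*18 + 2*10/(7 + 10) = -90 + 2*10/17 = -90 + 2*10*(1/17) = -90 + 20/17 = -1510/17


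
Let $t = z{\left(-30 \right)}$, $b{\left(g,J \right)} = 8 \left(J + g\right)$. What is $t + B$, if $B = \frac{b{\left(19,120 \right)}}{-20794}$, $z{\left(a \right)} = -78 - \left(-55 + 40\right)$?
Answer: $- \frac{655567}{10397} \approx -63.053$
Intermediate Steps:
$z{\left(a \right)} = -63$ ($z{\left(a \right)} = -78 - -15 = -78 + 15 = -63$)
$b{\left(g,J \right)} = 8 J + 8 g$
$t = -63$
$B = - \frac{556}{10397}$ ($B = \frac{8 \cdot 120 + 8 \cdot 19}{-20794} = \left(960 + 152\right) \left(- \frac{1}{20794}\right) = 1112 \left(- \frac{1}{20794}\right) = - \frac{556}{10397} \approx -0.053477$)
$t + B = -63 - \frac{556}{10397} = - \frac{655567}{10397}$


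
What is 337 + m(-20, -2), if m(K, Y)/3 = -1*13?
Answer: 298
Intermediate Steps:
m(K, Y) = -39 (m(K, Y) = 3*(-1*13) = 3*(-13) = -39)
337 + m(-20, -2) = 337 - 39 = 298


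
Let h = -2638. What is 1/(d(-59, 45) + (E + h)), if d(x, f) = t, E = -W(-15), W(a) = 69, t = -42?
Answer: -1/2749 ≈ -0.00036377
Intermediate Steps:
E = -69 (E = -1*69 = -69)
d(x, f) = -42
1/(d(-59, 45) + (E + h)) = 1/(-42 + (-69 - 2638)) = 1/(-42 - 2707) = 1/(-2749) = -1/2749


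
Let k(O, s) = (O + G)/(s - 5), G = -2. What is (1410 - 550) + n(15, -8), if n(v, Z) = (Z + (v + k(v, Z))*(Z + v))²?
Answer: 8960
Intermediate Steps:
k(O, s) = (-2 + O)/(-5 + s) (k(O, s) = (O - 2)/(s - 5) = (-2 + O)/(-5 + s))
n(v, Z) = (Z + (Z + v)*(v + (-2 + v)/(-5 + Z)))² (n(v, Z) = (Z + (v + (-2 + v)/(-5 + Z))*(Z + v))² = (Z + (Z + v)*(v + (-2 + v)/(-5 + Z)))²)
(1410 - 550) + n(15, -8) = (1410 - 550) + (-8*(-2 + 15) + 15*(-2 + 15) + (-5 - 8)*(-8 + 15² - 8*15))²/(-5 - 8)² = 860 + (-8*13 + 15*13 - 13*(-8 + 225 - 120))²/(-13)² = 860 + (-104 + 195 - 13*97)²/169 = 860 + (-104 + 195 - 1261)²/169 = 860 + (1/169)*(-1170)² = 860 + (1/169)*1368900 = 860 + 8100 = 8960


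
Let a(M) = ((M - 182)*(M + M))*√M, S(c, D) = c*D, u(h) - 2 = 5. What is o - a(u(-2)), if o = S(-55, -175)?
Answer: 9625 + 2450*√7 ≈ 16107.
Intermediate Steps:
u(h) = 7 (u(h) = 2 + 5 = 7)
S(c, D) = D*c
a(M) = 2*M^(3/2)*(-182 + M) (a(M) = ((-182 + M)*(2*M))*√M = (2*M*(-182 + M))*√M = 2*M^(3/2)*(-182 + M))
o = 9625 (o = -175*(-55) = 9625)
o - a(u(-2)) = 9625 - 2*7^(3/2)*(-182 + 7) = 9625 - 2*7*√7*(-175) = 9625 - (-2450)*√7 = 9625 + 2450*√7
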